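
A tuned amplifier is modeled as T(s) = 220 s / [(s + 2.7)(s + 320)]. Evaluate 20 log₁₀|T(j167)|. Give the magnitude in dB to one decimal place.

-4.3 dB

|j167| = 167
|j167 + 2.7| = √(167² + 2.7²) = 167
|j167 + 320| = √(167² + 320²) = 361
|T(j167)| = 220 × 167 / (167 × 361) = 0.60941
20 log₁₀(0.60941) = -4.30 dB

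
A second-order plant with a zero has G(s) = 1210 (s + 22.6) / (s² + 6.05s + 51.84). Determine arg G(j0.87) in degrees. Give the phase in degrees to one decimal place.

∠(j0.87 + 22.6) = arctan(0.87/22.6) = 2.20°
∠[(j0.87)² + 6.05(j0.87) + 51.84] = ∠[51.083 + j5.2635] = 5.88°
∠G(j0.87) = 2.20° − 5.88° = -3.68°

-3.7°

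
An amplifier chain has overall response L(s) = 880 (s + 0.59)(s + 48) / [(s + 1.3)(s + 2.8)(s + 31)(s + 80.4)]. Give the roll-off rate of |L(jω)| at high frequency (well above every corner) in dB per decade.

With 2 zeros and 4 poles, the high-frequency asymptotic slope is 20 × (2 − 4) = -40 dB/decade.

-40 dB/decade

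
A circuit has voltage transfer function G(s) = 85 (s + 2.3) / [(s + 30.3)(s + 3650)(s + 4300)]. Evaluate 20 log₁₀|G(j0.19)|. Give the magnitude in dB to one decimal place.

|j0.19 + 2.3| = √(0.19² + 2.3²) = 2.308
|j0.19 + 30.3| = √(0.19² + 30.3²) = 30.3
|j0.19 + 3650| = √(0.19² + 3650²) = 3650
|j0.19 + 4300| = √(0.19² + 4300²) = 4300
|G(j0.19)| = 85 × 2.308 / (30.3 × 3650 × 4300) = 4.1249e-07
20 log₁₀(4.1249e-07) = -127.69 dB

-127.7 dB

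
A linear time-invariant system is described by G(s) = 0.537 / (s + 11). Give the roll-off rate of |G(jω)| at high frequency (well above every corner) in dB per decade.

With 0 zeros and 1 pole, the high-frequency asymptotic slope is 20 × (0 − 1) = -20 dB/decade.

-20 dB/decade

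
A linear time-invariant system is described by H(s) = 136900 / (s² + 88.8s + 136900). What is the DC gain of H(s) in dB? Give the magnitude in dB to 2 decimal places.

H(0) = 136900 / 136900 = 1
20 log₁₀(1) = 0.000 dB

0.00 dB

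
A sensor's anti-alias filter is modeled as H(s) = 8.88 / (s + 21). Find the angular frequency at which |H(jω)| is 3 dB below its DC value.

For a single-pole low-pass, the −3 dB point is at the pole: ω = 21 rad s⁻¹.

21 rad s⁻¹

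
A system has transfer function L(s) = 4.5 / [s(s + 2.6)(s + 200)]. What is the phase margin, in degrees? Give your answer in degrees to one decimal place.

89.8°

Gain crossover: |L(jω)| = 1 at ω ≈ 0.00865 rad/s.
∠L(j0.00865) = −90° − arctan(0.00865/2.6) − arctan(0.00865/200) ≈ -90.19°
PM = 180° + (-90.19°) = 89.81°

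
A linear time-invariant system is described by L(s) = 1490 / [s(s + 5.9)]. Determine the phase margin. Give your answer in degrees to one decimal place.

Gain crossover: |L(jω)| = 1 at ω ≈ 38.4 rad/s.
∠L(j38.4) = −90° − arctan(38.4/5.9) ≈ -171.26°
PM = 180° + (-171.26°) = 8.74°

8.7°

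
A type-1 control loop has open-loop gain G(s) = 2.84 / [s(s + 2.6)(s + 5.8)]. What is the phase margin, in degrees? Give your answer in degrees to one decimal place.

84.0°

Gain crossover: |G(jω)| = 1 at ω ≈ 0.188 rad/s.
∠G(j0.188) = −90° − arctan(0.188/2.6) − arctan(0.188/5.8) ≈ -95.98°
PM = 180° + (-95.98°) = 84.02°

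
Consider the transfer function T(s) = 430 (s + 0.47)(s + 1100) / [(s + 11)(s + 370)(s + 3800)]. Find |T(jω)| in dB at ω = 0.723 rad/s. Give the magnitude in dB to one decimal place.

|j0.723 + 0.47| = √(0.723² + 0.47²) = 0.8623
|j0.723 + 1100| = √(0.723² + 1100²) = 1100
|j0.723 + 11| = √(0.723² + 11²) = 11.02
|j0.723 + 370| = √(0.723² + 370²) = 370
|j0.723 + 3800| = √(0.723² + 3800²) = 3800
|T(j0.723)| = 430 × 0.8623 × 1100 / (11.02 × 370 × 3800) = 0.026316
20 log₁₀(0.026316) = -31.60 dB

-31.6 dB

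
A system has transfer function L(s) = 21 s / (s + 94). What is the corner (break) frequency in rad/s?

The single real pole at s = −94 gives a corner at ω = 94 rad/s.

94 rad/s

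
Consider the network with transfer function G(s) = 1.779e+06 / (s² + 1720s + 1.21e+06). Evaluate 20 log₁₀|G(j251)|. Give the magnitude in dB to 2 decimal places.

3.24 dB

|(j251)² + 1720(j251) + 1.21e+06| = |1.147e+06 + j4.3172e+05| = 1.226e+06
|G(j251)| = 1.779e+06 / 1.226e+06 = 1.4516
20 log₁₀(1.4516) = 3.237 dB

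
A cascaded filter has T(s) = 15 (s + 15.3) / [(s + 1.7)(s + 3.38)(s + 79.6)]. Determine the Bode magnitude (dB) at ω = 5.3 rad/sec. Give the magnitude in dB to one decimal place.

|j5.3 + 15.3| = √(5.3² + 15.3²) = 16.19
|j5.3 + 1.7| = √(5.3² + 1.7²) = 5.566
|j5.3 + 3.38| = √(5.3² + 3.38²) = 6.286
|j5.3 + 79.6| = √(5.3² + 79.6²) = 79.78
|T(j5.3)| = 15 × 16.19 / (5.566 × 6.286 × 79.78) = 0.087016
20 log₁₀(0.087016) = -21.21 dB

-21.2 dB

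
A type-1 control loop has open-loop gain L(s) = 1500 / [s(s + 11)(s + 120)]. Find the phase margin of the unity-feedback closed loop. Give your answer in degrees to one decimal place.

Gain crossover: |L(jω)| = 1 at ω ≈ 1.13 rad/s.
∠L(j1.13) = −90° − arctan(1.13/11) − arctan(1.13/120) ≈ -96.41°
PM = 180° + (-96.41°) = 83.59°

83.6°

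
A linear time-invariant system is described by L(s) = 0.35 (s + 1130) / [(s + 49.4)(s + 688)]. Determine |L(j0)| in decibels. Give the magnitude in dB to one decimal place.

-38.7 dB

L(0) = 0.35 × 1130 / (49.4 × 688) = 0.011637
20 log₁₀(0.011637) = -38.68 dB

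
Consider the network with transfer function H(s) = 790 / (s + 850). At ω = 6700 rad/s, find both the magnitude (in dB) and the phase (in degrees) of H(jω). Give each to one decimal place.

|j6700 + 850| = √(6700² + 850²) = 6754
|H(j6700)| = 790 / 6754 = 0.11697
20 log₁₀(0.11697) = -18.64 dB
∠(j6700 + 850) = arctan(6700/850) = 82.77°
∠H(j6700) = −82.77° = -82.77°

|H| = -18.6 dB, ∠H = -82.8°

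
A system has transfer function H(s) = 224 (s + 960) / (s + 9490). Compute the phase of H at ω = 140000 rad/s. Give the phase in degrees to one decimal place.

∠(j140000 + 960) = arctan(140000/960) = 89.61°
∠(j140000 + 9490) = arctan(140000/9490) = 86.12°
∠H(j140000) = 89.61° − 86.12° = 3.49°

3.5°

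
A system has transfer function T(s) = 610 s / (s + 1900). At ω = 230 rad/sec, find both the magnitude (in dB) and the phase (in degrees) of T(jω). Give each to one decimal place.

|j230| = 230
|j230 + 1900| = √(230² + 1900²) = 1914
|T(j230)| = 610 × 230 / 1914 = 73.307
20 log₁₀(73.307) = 37.30 dB
∠(j230) = 90.00°
∠(j230 + 1900) = arctan(230/1900) = 6.90°
∠T(j230) = 90.00° − 6.90° = 83.10°

|T| = 37.3 dB, ∠T = 83.1°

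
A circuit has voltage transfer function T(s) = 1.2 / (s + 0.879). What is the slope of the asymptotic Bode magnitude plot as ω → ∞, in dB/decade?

-20 dB/decade

With 0 zeros and 1 pole, the high-frequency asymptotic slope is 20 × (0 − 1) = -20 dB/decade.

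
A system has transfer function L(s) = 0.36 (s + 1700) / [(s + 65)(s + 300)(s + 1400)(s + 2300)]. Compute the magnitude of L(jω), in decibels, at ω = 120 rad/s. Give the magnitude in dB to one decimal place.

|j120 + 1700| = √(120² + 1700²) = 1704
|j120 + 65| = √(120² + 65²) = 136.5
|j120 + 300| = √(120² + 300²) = 323.1
|j120 + 1400| = √(120² + 1400²) = 1405
|j120 + 2300| = √(120² + 2300²) = 2303
|L(j120)| = 0.36 × 1704 / (136.5 × 323.1 × 1405 × 2303) = 4.2993e-09
20 log₁₀(4.2993e-09) = -167.33 dB

-167.3 dB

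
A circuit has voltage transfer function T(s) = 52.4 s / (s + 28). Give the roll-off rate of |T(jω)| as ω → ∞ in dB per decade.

0 dB/decade

With 1 zero and 1 pole, the high-frequency asymptotic slope is 20 × (1 − 1) = 0 dB/decade.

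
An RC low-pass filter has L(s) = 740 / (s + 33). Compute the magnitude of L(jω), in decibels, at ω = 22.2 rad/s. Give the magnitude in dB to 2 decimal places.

25.39 dB

|j22.2 + 33| = √(22.2² + 33²) = 39.77
|L(j22.2)| = 740 / 39.77 = 18.606
20 log₁₀(18.606) = 25.393 dB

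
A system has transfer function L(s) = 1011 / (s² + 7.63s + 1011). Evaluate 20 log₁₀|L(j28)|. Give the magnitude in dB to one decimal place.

|(j28)² + 7.63(j28) + 1011| = |227 + j213.64| = 311.7
|L(j28)| = 1011 / 311.7 = 3.2433
20 log₁₀(3.2433) = 10.22 dB

10.2 dB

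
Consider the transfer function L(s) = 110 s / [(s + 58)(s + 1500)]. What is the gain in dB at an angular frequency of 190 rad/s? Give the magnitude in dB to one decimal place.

-23.2 dB

|j190| = 190
|j190 + 58| = √(190² + 58²) = 198.7
|j190 + 1500| = √(190² + 1500²) = 1512
|L(j190)| = 110 × 190 / (198.7 × 1512) = 0.069582
20 log₁₀(0.069582) = -23.15 dB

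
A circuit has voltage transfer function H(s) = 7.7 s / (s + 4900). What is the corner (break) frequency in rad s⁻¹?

4900 rad s⁻¹

The single real pole at s = −4900 gives a corner at ω = 4900 rad s⁻¹.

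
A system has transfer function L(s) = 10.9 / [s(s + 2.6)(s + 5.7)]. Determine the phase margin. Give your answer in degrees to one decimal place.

Gain crossover: |L(jω)| = 1 at ω ≈ 0.705 rad/s.
∠L(j0.705) = −90° − arctan(0.705/2.6) − arctan(0.705/5.7) ≈ -112.21°
PM = 180° + (-112.21°) = 67.79°

67.8 deg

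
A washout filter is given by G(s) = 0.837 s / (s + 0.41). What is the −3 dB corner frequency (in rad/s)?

For a single-pole high-pass, the −3 dB point is at the pole: ω = 0.41 rad/s.

0.41 rad/s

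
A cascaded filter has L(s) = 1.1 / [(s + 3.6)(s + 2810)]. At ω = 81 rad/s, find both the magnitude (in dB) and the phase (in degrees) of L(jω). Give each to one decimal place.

|L| = -106.3 dB, ∠L = -89.1°

|j81 + 3.6| = √(81² + 3.6²) = 81.08
|j81 + 2810| = √(81² + 2810²) = 2811
|L(j81)| = 1.1 / (81.08 × 2811) = 4.8261e-06
20 log₁₀(4.8261e-06) = -106.33 dB
∠(j81 + 3.6) = arctan(81/3.6) = 87.46°
∠(j81 + 2810) = arctan(81/2810) = 1.65°
∠L(j81) = − (87.46° + 1.65°) = -89.11°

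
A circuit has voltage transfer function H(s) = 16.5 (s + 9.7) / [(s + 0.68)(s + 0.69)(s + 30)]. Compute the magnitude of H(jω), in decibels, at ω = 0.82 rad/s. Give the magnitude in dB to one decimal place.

|j0.82 + 9.7| = √(0.82² + 9.7²) = 9.735
|j0.82 + 0.68| = √(0.82² + 0.68²) = 1.065
|j0.82 + 0.69| = √(0.82² + 0.69²) = 1.072
|j0.82 + 30| = √(0.82² + 30²) = 30.01
|H(j0.82)| = 16.5 × 9.735 / (1.065 × 1.072 × 30.01) = 4.6881
20 log₁₀(4.6881) = 13.42 dB

13.4 dB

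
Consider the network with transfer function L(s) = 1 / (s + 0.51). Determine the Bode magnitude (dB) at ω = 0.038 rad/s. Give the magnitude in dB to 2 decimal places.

5.82 dB

|j0.038 + 0.51| = √(0.038² + 0.51²) = 0.5114
|L(j0.038)| = 1 / 0.5114 = 1.9554
20 log₁₀(1.9554) = 5.825 dB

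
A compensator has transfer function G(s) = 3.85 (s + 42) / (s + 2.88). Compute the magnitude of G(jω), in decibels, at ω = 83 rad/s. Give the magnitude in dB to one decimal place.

|j83 + 42| = √(83² + 42²) = 93.02
|j83 + 2.88| = √(83² + 2.88²) = 83.05
|G(j83)| = 3.85 × 93.02 / 83.05 = 4.3123
20 log₁₀(4.3123) = 12.69 dB

12.7 dB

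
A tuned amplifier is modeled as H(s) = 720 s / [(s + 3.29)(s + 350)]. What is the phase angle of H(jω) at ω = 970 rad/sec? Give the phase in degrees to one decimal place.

∠(j970) = 90.00°
∠(j970 + 3.29) = arctan(970/3.29) = 89.81°
∠(j970 + 350) = arctan(970/350) = 70.16°
∠H(j970) = 90.00° − (89.81° + 70.16°) = -69.96°

-70.0 deg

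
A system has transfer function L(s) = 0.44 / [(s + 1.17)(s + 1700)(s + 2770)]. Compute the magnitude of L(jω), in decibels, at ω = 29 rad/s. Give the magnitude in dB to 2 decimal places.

-169.85 dB

|j29 + 1.17| = √(29² + 1.17²) = 29.02
|j29 + 1700| = √(29² + 1700²) = 1700
|j29 + 2770| = √(29² + 2770²) = 2770
|L(j29)| = 0.44 / (29.02 × 1700 × 2770) = 3.2187e-09
20 log₁₀(3.2187e-09) = -169.846 dB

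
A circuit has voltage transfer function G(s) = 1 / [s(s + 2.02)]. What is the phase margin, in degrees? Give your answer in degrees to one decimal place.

Gain crossover: |G(jω)| = 1 at ω ≈ 0.482 rad/s.
∠G(j0.482) = −90° − arctan(0.482/2.02) ≈ -103.41°
PM = 180° + (-103.41°) = 76.59°

76.6°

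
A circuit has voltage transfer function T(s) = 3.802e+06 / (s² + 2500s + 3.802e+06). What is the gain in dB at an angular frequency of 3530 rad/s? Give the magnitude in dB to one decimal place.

-10.2 dB

|(j3530)² + 2500(j3530) + 3.802e+06| = |-8.6589e+06 + j8.825e+06| = 1.236e+07
|T(j3530)| = 3.802e+06 / 1.236e+07 = 0.30752
20 log₁₀(0.30752) = -10.24 dB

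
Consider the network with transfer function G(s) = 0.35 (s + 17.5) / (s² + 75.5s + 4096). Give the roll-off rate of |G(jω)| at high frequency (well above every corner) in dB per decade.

With 1 zero and 2 poles, the high-frequency asymptotic slope is 20 × (1 − 2) = -20 dB/decade.

-20 dB/decade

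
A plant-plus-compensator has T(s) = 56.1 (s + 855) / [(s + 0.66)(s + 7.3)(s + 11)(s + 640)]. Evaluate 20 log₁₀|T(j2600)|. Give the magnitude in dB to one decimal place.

-169.7 dB

|j2600 + 855| = √(2600² + 855²) = 2737
|j2600 + 0.66| = √(2600² + 0.66²) = 2600
|j2600 + 7.3| = √(2600² + 7.3²) = 2600
|j2600 + 11| = √(2600² + 11²) = 2600
|j2600 + 640| = √(2600² + 640²) = 2678
|T(j2600)| = 56.1 × 2737 / (2600 × 2600 × 2600 × 2678) = 3.2626e-09
20 log₁₀(3.2626e-09) = -169.73 dB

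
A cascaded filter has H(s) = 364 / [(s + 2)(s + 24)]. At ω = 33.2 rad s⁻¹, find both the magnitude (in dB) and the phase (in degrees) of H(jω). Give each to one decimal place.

|H| = -11.5 dB, ∠H = -140.7°

|j33.2 + 2| = √(33.2² + 2²) = 33.26
|j33.2 + 24| = √(33.2² + 24²) = 40.97
|H(j33.2)| = 364 / (33.26 × 40.97) = 0.26715
20 log₁₀(0.26715) = -11.47 dB
∠(j33.2 + 2) = arctan(33.2/2) = 86.55°
∠(j33.2 + 24) = arctan(33.2/24) = 54.14°
∠H(j33.2) = − (86.55° + 54.14°) = -140.69°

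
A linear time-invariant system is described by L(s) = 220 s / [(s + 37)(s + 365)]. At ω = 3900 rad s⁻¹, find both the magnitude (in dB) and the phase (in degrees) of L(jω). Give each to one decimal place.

|L| = -25.0 dB, ∠L = -84.1°

|j3900| = 3900
|j3900 + 37| = √(3900² + 37²) = 3900
|j3900 + 365| = √(3900² + 365²) = 3917
|L(j3900)| = 220 × 3900 / (3900 × 3917) = 0.056162
20 log₁₀(0.056162) = -25.01 dB
∠(j3900) = 90.00°
∠(j3900 + 37) = arctan(3900/37) = 89.46°
∠(j3900 + 365) = arctan(3900/365) = 84.65°
∠L(j3900) = 90.00° − (89.46° + 84.65°) = -84.11°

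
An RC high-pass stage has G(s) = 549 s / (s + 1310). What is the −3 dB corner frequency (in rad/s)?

For a single-pole high-pass, the −3 dB point is at the pole: ω = 1310 rad/s.

1310 rad/s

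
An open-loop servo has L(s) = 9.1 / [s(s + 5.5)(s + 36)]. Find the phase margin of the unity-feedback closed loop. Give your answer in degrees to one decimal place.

89.4°

Gain crossover: |L(jω)| = 1 at ω ≈ 0.046 rad/s.
∠L(j0.046) = −90° − arctan(0.046/5.5) − arctan(0.046/36) ≈ -90.55°
PM = 180° + (-90.55°) = 89.45°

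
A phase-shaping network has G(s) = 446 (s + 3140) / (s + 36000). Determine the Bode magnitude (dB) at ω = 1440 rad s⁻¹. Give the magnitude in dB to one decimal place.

|j1440 + 3140| = √(1440² + 3140²) = 3454
|j1440 + 36000| = √(1440² + 36000²) = 3.603e+04
|G(j1440)| = 446 × 3454 / 3.603e+04 = 42.763
20 log₁₀(42.763) = 32.62 dB

32.6 dB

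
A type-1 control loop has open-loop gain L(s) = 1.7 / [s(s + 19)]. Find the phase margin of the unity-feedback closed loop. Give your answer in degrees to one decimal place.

Gain crossover: |L(jω)| = 1 at ω ≈ 0.0895 rad/s.
∠L(j0.0895) = −90° − arctan(0.0895/19) ≈ -90.27°
PM = 180° + (-90.27°) = 89.73°

89.7°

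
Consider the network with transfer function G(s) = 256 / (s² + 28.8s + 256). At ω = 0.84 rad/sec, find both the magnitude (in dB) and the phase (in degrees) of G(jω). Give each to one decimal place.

|(j0.84)² + 28.8(j0.84) + 256| = |255.29 + j24.192| = 256.4
|G(j0.84)| = 256 / 256.4 = 0.99829
20 log₁₀(0.99829) = -0.01 dB
∠[(j0.84)² + 28.8(j0.84) + 256] = ∠[255.29 + j24.192] = 5.41°
∠G(j0.84) = −5.41° = -5.41°

|G| = -0.0 dB, ∠G = -5.4 deg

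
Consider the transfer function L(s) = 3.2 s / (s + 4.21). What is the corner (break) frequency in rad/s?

The single real pole at s = −4.21 gives a corner at ω = 4.21 rad/s.

4.21 rad/s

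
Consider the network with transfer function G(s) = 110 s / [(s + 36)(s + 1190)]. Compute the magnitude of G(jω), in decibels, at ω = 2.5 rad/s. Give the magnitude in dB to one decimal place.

-43.9 dB

|j2.5| = 2.5
|j2.5 + 36| = √(2.5² + 36²) = 36.09
|j2.5 + 1190| = √(2.5² + 1190²) = 1190
|G(j2.5)| = 110 × 2.5 / (36.09 × 1190) = 0.0064038
20 log₁₀(0.0064038) = -43.87 dB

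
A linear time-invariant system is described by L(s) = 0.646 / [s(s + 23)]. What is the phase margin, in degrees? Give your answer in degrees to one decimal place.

Gain crossover: |L(jω)| = 1 at ω ≈ 0.0281 rad s⁻¹.
∠L(j0.0281) = −90° − arctan(0.0281/23) ≈ -90.07°
PM = 180° + (-90.07°) = 89.93°

89.9°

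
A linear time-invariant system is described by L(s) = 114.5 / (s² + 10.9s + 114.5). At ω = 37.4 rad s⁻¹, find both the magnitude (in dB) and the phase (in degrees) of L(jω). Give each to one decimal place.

|(j37.4)² + 10.9(j37.4) + 114.5| = |-1284.3 + j407.66| = 1347
|L(j37.4)| = 114.5 / 1347 = 0.084978
20 log₁₀(0.084978) = -21.41 dB
∠[(j37.4)² + 10.9(j37.4) + 114.5] = ∠[-1284.3 + j407.66] = 162.39°
∠L(j37.4) = −162.39° = -162.39°

|L| = -21.4 dB, ∠L = -162.4°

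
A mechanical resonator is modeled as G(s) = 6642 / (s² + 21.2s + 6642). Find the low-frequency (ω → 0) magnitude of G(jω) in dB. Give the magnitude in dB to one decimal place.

G(0) = 6642 / 6642 = 1
20 log₁₀(1) = 0.00 dB

0.0 dB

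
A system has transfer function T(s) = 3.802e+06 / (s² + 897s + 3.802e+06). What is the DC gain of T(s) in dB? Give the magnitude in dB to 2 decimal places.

0.00 dB

T(0) = 3.802e+06 / 3.802e+06 = 1
20 log₁₀(1) = 0.000 dB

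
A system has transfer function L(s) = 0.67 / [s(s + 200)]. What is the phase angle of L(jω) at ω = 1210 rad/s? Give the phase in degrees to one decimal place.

∠(j1210 + 200) = arctan(1210/200) = 80.61°
∠(j1210) = 90.00°
∠L(j1210) = − (80.61° + 90.00°) = -170.61°

-170.6°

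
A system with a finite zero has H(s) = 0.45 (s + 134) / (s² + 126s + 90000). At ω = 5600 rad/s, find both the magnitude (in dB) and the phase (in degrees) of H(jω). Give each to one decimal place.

|j5600 + 134| = √(5600² + 134²) = 5602
|(j5600)² + 126(j5600) + 90000| = |-3.127e+07 + j7.056e+05| = 3.128e+07
|H(j5600)| = 0.45 × 5602 / 3.128e+07 = 8.0591e-05
20 log₁₀(8.0591e-05) = -81.87 dB
∠(j5600 + 134) = arctan(5600/134) = 88.63°
∠[(j5600)² + 126(j5600) + 90000] = ∠[-3.127e+07 + j7.056e+05] = 178.71°
∠H(j5600) = 88.63° − 178.71° = -90.08°

|H| = -81.9 dB, ∠H = -90.1°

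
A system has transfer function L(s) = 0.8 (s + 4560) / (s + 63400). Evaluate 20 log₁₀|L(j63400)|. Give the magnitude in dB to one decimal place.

-4.9 dB

|j63400 + 4560| = √(63400² + 4560²) = 6.356e+04
|j63400 + 63400| = √(63400² + 63400²) = 8.966e+04
|L(j63400)| = 0.8 × 6.356e+04 / 8.966e+04 = 0.56715
20 log₁₀(0.56715) = -4.93 dB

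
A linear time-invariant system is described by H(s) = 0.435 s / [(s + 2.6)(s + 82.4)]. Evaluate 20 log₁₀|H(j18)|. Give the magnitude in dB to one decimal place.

-45.8 dB

|j18| = 18
|j18 + 2.6| = √(18² + 2.6²) = 18.19
|j18 + 82.4| = √(18² + 82.4²) = 84.34
|H(j18)| = 0.435 × 18 / (18.19 × 84.34) = 0.0051045
20 log₁₀(0.0051045) = -45.84 dB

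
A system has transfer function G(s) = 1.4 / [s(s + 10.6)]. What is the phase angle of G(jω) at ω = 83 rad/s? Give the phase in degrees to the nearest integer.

∠(j83 + 10.6) = arctan(83/10.6) = 82.72°
∠(j83) = 90.00°
∠G(j83) = − (82.72° + 90.00°) = -172.72°

-173°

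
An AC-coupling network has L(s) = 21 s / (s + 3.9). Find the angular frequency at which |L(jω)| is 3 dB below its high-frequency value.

3.9 rad s⁻¹

For a single-pole high-pass, the −3 dB point is at the pole: ω = 3.9 rad s⁻¹.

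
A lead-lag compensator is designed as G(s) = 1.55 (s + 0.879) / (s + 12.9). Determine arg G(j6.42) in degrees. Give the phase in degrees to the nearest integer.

56°

∠(j6.42 + 0.879) = arctan(6.42/0.879) = 82.20°
∠(j6.42 + 12.9) = arctan(6.42/12.9) = 26.46°
∠G(j6.42) = 82.20° − 26.46° = 55.75°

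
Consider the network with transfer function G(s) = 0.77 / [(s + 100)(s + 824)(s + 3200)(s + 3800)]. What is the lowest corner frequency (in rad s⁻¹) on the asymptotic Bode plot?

Break frequencies occur at each pole and zero magnitude: 100 rad s⁻¹, 824 rad s⁻¹, 3200 rad s⁻¹, 3800 rad s⁻¹.
The lowest is 100 rad s⁻¹.

100 rad s⁻¹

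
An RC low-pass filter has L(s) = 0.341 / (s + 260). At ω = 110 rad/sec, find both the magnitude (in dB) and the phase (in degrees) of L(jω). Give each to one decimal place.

|L| = -58.4 dB, ∠L = -22.9 deg

|j110 + 260| = √(110² + 260²) = 282.3
|L(j110)| = 0.341 / 282.3 = 0.0012079
20 log₁₀(0.0012079) = -58.36 dB
∠(j110 + 260) = arctan(110/260) = 22.93°
∠L(j110) = −22.93° = -22.93°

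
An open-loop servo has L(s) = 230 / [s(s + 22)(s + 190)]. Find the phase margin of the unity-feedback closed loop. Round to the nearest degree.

90°

Gain crossover: |L(jω)| = 1 at ω ≈ 0.055 rad s⁻¹.
∠L(j0.055) = −90° − arctan(0.055/22) − arctan(0.055/190) ≈ -90.16°
PM = 180° + (-90.16°) = 89.84°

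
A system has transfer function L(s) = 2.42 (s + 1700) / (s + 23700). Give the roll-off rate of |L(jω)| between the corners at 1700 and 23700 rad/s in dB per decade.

In this band the factors already past their corner are: zero at 1700; net slope = 20 dB/decade.

20 dB/decade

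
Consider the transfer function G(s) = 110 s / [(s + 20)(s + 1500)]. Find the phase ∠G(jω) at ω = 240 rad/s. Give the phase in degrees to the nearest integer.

-4 deg

∠(j240) = 90.00°
∠(j240 + 20) = arctan(240/20) = 85.24°
∠(j240 + 1500) = arctan(240/1500) = 9.09°
∠G(j240) = 90.00° − (85.24° + 9.09°) = -4.33°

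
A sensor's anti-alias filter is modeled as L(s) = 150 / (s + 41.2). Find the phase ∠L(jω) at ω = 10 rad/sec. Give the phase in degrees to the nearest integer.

-14°

∠(j10 + 41.2) = arctan(10/41.2) = 13.64°
∠L(j10) = −13.64° = -13.64°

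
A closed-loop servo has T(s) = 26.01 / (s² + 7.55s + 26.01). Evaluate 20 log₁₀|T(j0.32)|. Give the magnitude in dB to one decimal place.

|(j0.32)² + 7.55(j0.32) + 26.01| = |25.908 + j2.416| = 26.02
|T(j0.32)| = 26.01 / 26.02 = 0.99962
20 log₁₀(0.99962) = -0.00 dB

-0.0 dB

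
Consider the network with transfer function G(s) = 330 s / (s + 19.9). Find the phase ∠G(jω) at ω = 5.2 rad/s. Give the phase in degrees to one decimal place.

75.4°

∠(j5.2) = 90.00°
∠(j5.2 + 19.9) = arctan(5.2/19.9) = 14.64°
∠G(j5.2) = 90.00° − 14.64° = 75.36°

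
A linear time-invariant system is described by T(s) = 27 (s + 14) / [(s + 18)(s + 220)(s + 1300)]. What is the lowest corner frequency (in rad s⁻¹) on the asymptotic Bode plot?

14 rad s⁻¹

Break frequencies occur at each pole and zero magnitude: 14 rad s⁻¹, 18 rad s⁻¹, 220 rad s⁻¹, 1300 rad s⁻¹.
The lowest is 14 rad s⁻¹.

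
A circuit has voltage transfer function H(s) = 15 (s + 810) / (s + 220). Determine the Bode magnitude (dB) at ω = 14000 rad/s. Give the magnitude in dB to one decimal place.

23.5 dB

|j14000 + 810| = √(14000² + 810²) = 1.402e+04
|j14000 + 220| = √(14000² + 220²) = 1.4e+04
|H(j14000)| = 15 × 1.402e+04 / 1.4e+04 = 15.023
20 log₁₀(15.023) = 23.54 dB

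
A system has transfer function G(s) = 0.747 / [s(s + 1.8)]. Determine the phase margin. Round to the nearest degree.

77°

Gain crossover: |G(jω)| = 1 at ω ≈ 0.405 rad/sec.
∠G(j0.405) = −90° − arctan(0.405/1.8) ≈ -102.68°
PM = 180° + (-102.68°) = 77.32°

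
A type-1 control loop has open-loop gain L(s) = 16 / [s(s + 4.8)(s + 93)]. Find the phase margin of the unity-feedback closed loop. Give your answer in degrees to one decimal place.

89.6 deg

Gain crossover: |L(jω)| = 1 at ω ≈ 0.0358 rad/s.
∠L(j0.0358) = −90° − arctan(0.0358/4.8) − arctan(0.0358/93) ≈ -90.45°
PM = 180° + (-90.45°) = 89.55°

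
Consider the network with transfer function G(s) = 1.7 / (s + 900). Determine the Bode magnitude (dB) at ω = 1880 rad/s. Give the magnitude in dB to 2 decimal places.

|j1880 + 900| = √(1880² + 900²) = 2084
|G(j1880)| = 1.7 / 2084 = 0.00081561
20 log₁₀(0.00081561) = -61.770 dB

-61.77 dB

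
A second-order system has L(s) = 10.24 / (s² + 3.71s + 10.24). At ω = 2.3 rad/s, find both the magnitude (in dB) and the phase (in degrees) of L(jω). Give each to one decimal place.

|L| = 0.3 dB, ∠L = -59.9°

|(j2.3)² + 3.71(j2.3) + 10.24| = |4.95 + j8.533| = 9.865
|L(j2.3)| = 10.24 / 9.865 = 1.038
20 log₁₀(1.038) = 0.32 dB
∠[(j2.3)² + 3.71(j2.3) + 10.24] = ∠[4.95 + j8.533] = 59.88°
∠L(j2.3) = −59.88° = -59.88°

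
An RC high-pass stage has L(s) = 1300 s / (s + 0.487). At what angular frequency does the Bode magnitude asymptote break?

The single real pole at s = −0.487 gives a corner at ω = 0.487 rad/s.

0.487 rad/s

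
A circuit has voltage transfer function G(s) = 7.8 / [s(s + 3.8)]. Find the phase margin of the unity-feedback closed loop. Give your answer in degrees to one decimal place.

Gain crossover: |G(jω)| = 1 at ω ≈ 1.85 rad s⁻¹.
∠G(j1.85) = −90° − arctan(1.85/3.8) ≈ -115.91°
PM = 180° + (-115.91°) = 64.09°

64.1°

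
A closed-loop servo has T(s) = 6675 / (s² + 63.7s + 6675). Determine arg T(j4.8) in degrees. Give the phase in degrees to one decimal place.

∠[(j4.8)² + 63.7(j4.8) + 6675] = ∠[6652 + j305.76] = 2.63°
∠T(j4.8) = −2.63° = -2.63°

-2.6 deg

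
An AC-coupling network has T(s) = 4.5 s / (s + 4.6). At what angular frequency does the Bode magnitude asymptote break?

4.6 rad s⁻¹

The single real pole at s = −4.6 gives a corner at ω = 4.6 rad s⁻¹.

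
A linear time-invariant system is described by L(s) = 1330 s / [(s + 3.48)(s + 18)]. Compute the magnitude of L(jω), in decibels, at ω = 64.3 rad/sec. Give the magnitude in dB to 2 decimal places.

|j64.3| = 64.3
|j64.3 + 3.48| = √(64.3² + 3.48²) = 64.39
|j64.3 + 18| = √(64.3² + 18²) = 66.77
|L(j64.3)| = 1330 × 64.3 / (64.39 × 66.77) = 19.889
20 log₁₀(19.889) = 25.972 dB

25.97 dB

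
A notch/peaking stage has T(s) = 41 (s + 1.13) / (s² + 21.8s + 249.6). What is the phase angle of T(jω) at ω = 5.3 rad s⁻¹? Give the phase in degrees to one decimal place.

50.4 deg

∠(j5.3 + 1.13) = arctan(5.3/1.13) = 77.96°
∠[(j5.3)² + 21.8(j5.3) + 249.6] = ∠[221.51 + j115.54] = 27.55°
∠T(j5.3) = 77.96° − 27.55° = 50.42°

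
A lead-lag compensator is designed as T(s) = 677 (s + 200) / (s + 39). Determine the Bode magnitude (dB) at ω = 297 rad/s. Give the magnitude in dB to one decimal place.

58.2 dB

|j297 + 200| = √(297² + 200²) = 358.1
|j297 + 39| = √(297² + 39²) = 299.5
|T(j297)| = 677 × 358.1 / 299.5 = 809.24
20 log₁₀(809.24) = 58.16 dB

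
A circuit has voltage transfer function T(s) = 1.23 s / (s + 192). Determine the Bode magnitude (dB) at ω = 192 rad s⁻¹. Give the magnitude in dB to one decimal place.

|j192| = 192
|j192 + 192| = √(192² + 192²) = 271.5
|T(j192)| = 1.23 × 192 / 271.5 = 0.86974
20 log₁₀(0.86974) = -1.21 dB

-1.2 dB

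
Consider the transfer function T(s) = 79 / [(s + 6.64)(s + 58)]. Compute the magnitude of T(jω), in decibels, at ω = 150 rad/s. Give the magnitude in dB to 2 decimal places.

|j150 + 6.64| = √(150² + 6.64²) = 150.1
|j150 + 58| = √(150² + 58²) = 160.8
|T(j150)| = 79 / (150.1 × 160.8) = 0.0032716
20 log₁₀(0.0032716) = -49.705 dB

-49.70 dB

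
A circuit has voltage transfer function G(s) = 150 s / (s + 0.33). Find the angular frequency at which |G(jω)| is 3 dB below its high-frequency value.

For a single-pole high-pass, the −3 dB point is at the pole: ω = 0.33 rad s⁻¹.

0.33 rad s⁻¹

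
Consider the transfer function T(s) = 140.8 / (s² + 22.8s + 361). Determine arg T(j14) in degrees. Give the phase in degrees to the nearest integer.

-63 deg

∠[(j14)² + 22.8(j14) + 361] = ∠[165 + j319.2] = 62.66°
∠T(j14) = −62.66° = -62.66°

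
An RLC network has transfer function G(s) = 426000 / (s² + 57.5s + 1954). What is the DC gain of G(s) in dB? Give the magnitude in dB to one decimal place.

G(0) = 426000 / 1954 = 218.01
20 log₁₀(218.01) = 46.77 dB

46.8 dB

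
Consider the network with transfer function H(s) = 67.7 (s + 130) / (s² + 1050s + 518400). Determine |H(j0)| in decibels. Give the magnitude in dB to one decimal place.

-35.4 dB

H(0) = 67.7 × 130 / 518400 = 0.016977
20 log₁₀(0.016977) = -35.40 dB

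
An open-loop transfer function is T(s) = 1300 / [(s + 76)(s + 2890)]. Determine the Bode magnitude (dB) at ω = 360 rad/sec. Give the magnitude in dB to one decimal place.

-58.3 dB

|j360 + 76| = √(360² + 76²) = 367.9
|j360 + 2890| = √(360² + 2890²) = 2912
|T(j360)| = 1300 / (367.9 × 2912) = 0.0012132
20 log₁₀(0.0012132) = -58.32 dB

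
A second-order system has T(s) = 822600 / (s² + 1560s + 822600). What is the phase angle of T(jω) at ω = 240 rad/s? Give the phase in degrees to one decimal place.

-26.1°

∠[(j240)² + 1560(j240) + 822600] = ∠[7.65e+05 + j3.744e+05] = 26.08°
∠T(j240) = −26.08° = -26.08°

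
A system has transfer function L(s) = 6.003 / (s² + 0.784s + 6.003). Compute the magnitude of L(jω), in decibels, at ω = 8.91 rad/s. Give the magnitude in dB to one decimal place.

-21.8 dB

|(j8.91)² + 0.784(j8.91) + 6.003| = |-73.385 + j6.9854| = 73.72
|L(j8.91)| = 6.003 / 73.72 = 0.081433
20 log₁₀(0.081433) = -21.78 dB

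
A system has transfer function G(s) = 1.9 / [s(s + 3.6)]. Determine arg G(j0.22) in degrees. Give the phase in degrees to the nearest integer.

-93°

∠(j0.22 + 3.6) = arctan(0.22/3.6) = 3.50°
∠(j0.22) = 90.00°
∠G(j0.22) = − (3.50° + 90.00°) = -93.50°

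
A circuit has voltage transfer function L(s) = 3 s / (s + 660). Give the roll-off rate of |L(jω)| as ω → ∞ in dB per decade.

0 dB/decade

With 1 zero and 1 pole, the high-frequency asymptotic slope is 20 × (1 − 1) = 0 dB/decade.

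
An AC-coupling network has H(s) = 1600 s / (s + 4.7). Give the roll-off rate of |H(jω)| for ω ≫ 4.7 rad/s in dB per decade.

With 1 zero and 1 pole, the high-frequency asymptotic slope is 20 × (1 − 1) = 0 dB/decade.

0 dB/decade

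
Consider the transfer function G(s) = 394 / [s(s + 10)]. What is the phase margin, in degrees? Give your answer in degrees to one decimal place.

Gain crossover: |G(jω)| = 1 at ω ≈ 18.6 rad/s.
∠G(j18.6) = −90° − arctan(18.6/10) ≈ -151.78°
PM = 180° + (-151.78°) = 28.22°

28.2°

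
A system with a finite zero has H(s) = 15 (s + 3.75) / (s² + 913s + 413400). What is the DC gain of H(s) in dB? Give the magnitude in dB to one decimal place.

H(0) = 15 × 3.75 / 413400 = 0.00013607
20 log₁₀(0.00013607) = -77.32 dB

-77.3 dB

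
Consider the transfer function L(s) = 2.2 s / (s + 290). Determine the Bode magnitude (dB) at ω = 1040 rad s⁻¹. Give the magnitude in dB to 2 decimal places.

|j1040| = 1040
|j1040 + 290| = √(1040² + 290²) = 1080
|L(j1040)| = 2.2 × 1040 / 1080 = 2.1192
20 log₁₀(2.1192) = 6.523 dB

6.52 dB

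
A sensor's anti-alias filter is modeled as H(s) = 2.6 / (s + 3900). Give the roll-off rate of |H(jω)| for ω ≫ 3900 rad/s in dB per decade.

With 0 zeros and 1 pole, the high-frequency asymptotic slope is 20 × (0 − 1) = -20 dB/decade.

-20 dB/decade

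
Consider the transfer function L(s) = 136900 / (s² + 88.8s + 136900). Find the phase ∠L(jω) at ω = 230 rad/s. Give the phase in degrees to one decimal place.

-13.7°

∠[(j230)² + 88.8(j230) + 136900] = ∠[84000 + j20424] = 13.67°
∠L(j230) = −13.67° = -13.67°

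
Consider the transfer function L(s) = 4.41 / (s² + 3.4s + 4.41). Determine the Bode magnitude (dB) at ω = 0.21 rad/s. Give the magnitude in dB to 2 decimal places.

|(j0.21)² + 3.4(j0.21) + 4.41| = |4.3659 + j0.714| = 4.424
|L(j0.21)| = 4.41 / 4.424 = 0.99686
20 log₁₀(0.99686) = -0.027 dB

-0.03 dB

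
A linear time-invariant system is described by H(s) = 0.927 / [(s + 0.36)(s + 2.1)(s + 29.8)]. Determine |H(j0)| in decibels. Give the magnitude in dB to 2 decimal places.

H(0) = 0.927 / (0.36 × 2.1 × 29.8) = 0.041147
20 log₁₀(0.041147) = -27.713 dB

-27.71 dB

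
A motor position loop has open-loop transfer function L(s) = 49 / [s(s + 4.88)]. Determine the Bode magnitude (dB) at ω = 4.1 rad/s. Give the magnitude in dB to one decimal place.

5.5 dB

|j4.1 + 4.88| = √(4.1² + 4.88²) = 6.374
|j4.1| = 4.1
|L(j4.1)| = 49 / (6.374 × 4.1) = 1.8751
20 log₁₀(1.8751) = 5.46 dB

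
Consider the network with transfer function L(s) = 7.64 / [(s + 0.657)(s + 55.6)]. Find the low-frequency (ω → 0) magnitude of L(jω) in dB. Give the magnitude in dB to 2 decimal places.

-13.59 dB

L(0) = 7.64 / (0.657 × 55.6) = 0.20915
20 log₁₀(0.20915) = -13.591 dB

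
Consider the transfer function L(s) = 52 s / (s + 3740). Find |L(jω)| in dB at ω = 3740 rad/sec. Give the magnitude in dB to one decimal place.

|j3740| = 3740
|j3740 + 3740| = √(3740² + 3740²) = 5289
|L(j3740)| = 52 × 3740 / 5289 = 36.77
20 log₁₀(36.77) = 31.31 dB

31.3 dB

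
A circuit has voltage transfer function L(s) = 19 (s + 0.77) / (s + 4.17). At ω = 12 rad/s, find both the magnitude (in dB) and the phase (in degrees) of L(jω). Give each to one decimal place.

|j12 + 0.77| = √(12² + 0.77²) = 12.02
|j12 + 4.17| = √(12² + 4.17²) = 12.7
|L(j12)| = 19 × 12.02 / 12.7 = 17.984
20 log₁₀(17.984) = 25.10 dB
∠(j12 + 0.77) = arctan(12/0.77) = 86.33°
∠(j12 + 4.17) = arctan(12/4.17) = 70.84°
∠L(j12) = 86.33° − 70.84° = 15.49°

|L| = 25.1 dB, ∠L = 15.5°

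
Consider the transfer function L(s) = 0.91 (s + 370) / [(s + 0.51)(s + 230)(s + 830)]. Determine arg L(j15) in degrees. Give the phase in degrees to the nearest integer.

∠(j15 + 370) = arctan(15/370) = 2.32°
∠(j15 + 0.51) = arctan(15/0.51) = 88.05°
∠(j15 + 230) = arctan(15/230) = 3.73°
∠(j15 + 830) = arctan(15/830) = 1.04°
∠L(j15) = 2.32° − (88.05° + 3.73° + 1.04°) = -90.50°

-90°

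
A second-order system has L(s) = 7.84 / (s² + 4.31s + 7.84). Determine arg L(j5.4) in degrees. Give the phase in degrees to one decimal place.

∠[(j5.4)² + 4.31(j5.4) + 7.84] = ∠[-21.32 + j23.274] = 132.49°
∠L(j5.4) = −132.49° = -132.49°

-132.5°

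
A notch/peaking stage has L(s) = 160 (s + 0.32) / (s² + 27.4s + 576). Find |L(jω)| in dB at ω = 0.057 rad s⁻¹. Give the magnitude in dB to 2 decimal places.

|j0.057 + 0.32| = √(0.057² + 0.32²) = 0.325
|(j0.057)² + 27.4(j0.057) + 576| = |576 + j1.5618| = 576
|L(j0.057)| = 160 × 0.325 / 576 = 0.090288
20 log₁₀(0.090288) = -20.887 dB

-20.89 dB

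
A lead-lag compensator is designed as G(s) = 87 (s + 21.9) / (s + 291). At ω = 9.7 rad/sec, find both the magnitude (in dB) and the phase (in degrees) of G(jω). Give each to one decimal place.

|j9.7 + 21.9| = √(9.7² + 21.9²) = 23.95
|j9.7 + 291| = √(9.7² + 291²) = 291.2
|G(j9.7)| = 87 × 23.95 / 291.2 = 7.1569
20 log₁₀(7.1569) = 17.09 dB
∠(j9.7 + 21.9) = arctan(9.7/21.9) = 23.89°
∠(j9.7 + 291) = arctan(9.7/291) = 1.91°
∠G(j9.7) = 23.89° − 1.91° = 21.98°

|G| = 17.1 dB, ∠G = 22.0 deg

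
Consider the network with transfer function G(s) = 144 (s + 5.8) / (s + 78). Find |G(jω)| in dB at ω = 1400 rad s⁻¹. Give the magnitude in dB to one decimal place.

|j1400 + 5.8| = √(1400² + 5.8²) = 1400
|j1400 + 78| = √(1400² + 78²) = 1402
|G(j1400)| = 144 × 1400 / 1402 = 143.78
20 log₁₀(143.78) = 43.15 dB

43.2 dB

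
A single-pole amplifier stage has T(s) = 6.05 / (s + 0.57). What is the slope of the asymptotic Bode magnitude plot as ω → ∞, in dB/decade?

-20 dB/decade

With 0 zeros and 1 pole, the high-frequency asymptotic slope is 20 × (0 − 1) = -20 dB/decade.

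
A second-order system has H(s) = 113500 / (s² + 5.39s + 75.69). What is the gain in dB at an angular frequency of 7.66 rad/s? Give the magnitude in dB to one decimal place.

68.1 dB

|(j7.66)² + 5.39(j7.66) + 75.69| = |17.014 + j41.287| = 44.66
|H(j7.66)| = 113500 / 44.66 = 2541.7
20 log₁₀(2541.7) = 68.10 dB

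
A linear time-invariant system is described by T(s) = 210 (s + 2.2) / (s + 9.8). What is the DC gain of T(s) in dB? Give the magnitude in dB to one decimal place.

T(0) = 210 × 2.2 / 9.8 = 47.143
20 log₁₀(47.143) = 33.47 dB

33.5 dB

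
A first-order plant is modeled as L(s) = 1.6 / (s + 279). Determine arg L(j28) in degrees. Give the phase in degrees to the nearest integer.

∠(j28 + 279) = arctan(28/279) = 5.73°
∠L(j28) = −5.73° = -5.73°

-6°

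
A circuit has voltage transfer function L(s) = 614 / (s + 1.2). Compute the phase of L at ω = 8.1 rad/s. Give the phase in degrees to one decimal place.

∠(j8.1 + 1.2) = arctan(8.1/1.2) = 81.57°
∠L(j8.1) = −81.57° = -81.57°

-81.6°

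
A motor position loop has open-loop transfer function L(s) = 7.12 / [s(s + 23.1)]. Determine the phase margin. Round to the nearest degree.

89 deg

Gain crossover: |L(jω)| = 1 at ω ≈ 0.308 rad s⁻¹.
∠L(j0.308) = −90° − arctan(0.308/23.1) ≈ -90.76°
PM = 180° + (-90.76°) = 89.24°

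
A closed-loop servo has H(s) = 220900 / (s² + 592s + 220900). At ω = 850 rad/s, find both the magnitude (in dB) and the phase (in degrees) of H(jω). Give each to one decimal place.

|H| = -10.1 dB, ∠H = -134.9°

|(j850)² + 592(j850) + 220900| = |-5.016e+05 + j5.032e+05| = 7.105e+05
|H(j850)| = 220900 / 7.105e+05 = 0.31091
20 log₁₀(0.31091) = -10.15 dB
∠[(j850)² + 592(j850) + 220900] = ∠[-5.016e+05 + j5.032e+05] = 134.91°
∠H(j850) = −134.91° = -134.91°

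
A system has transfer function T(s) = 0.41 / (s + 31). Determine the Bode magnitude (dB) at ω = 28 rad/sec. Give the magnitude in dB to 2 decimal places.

|j28 + 31| = √(28² + 31²) = 41.77
|T(j28)| = 0.41 / 41.77 = 0.0098149
20 log₁₀(0.0098149) = -40.162 dB

-40.16 dB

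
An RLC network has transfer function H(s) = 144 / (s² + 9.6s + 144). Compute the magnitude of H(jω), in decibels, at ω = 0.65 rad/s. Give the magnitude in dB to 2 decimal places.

|(j0.65)² + 9.6(j0.65) + 144| = |143.58 + j6.24| = 143.7
|H(j0.65)| = 144 / 143.7 = 1.002
20 log₁₀(1.002) = 0.017 dB

0.02 dB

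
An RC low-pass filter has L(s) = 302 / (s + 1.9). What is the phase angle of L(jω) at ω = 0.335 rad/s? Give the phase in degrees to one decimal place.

∠(j0.335 + 1.9) = arctan(0.335/1.9) = 10.00°
∠L(j0.335) = −10.00° = -10.00°

-10.0°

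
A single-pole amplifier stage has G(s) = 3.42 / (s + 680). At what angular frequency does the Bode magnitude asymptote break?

The single real pole at s = −680 gives a corner at ω = 680 rad s⁻¹.

680 rad s⁻¹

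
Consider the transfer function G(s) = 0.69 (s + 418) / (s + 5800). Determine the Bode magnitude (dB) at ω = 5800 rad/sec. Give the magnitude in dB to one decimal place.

|j5800 + 418| = √(5800² + 418²) = 5815
|j5800 + 5800| = √(5800² + 5800²) = 8202
|G(j5800)| = 0.69 × 5815 / 8202 = 0.48917
20 log₁₀(0.48917) = -6.21 dB

-6.2 dB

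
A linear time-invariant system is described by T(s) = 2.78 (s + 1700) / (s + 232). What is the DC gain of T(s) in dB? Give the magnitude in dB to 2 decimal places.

26.18 dB

T(0) = 2.78 × 1700 / 232 = 20.371
20 log₁₀(20.371) = 26.180 dB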